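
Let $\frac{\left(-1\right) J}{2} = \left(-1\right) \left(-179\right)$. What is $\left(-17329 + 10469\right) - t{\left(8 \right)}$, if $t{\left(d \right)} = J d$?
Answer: $-3996$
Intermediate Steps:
$J = -358$ ($J = - 2 \left(\left(-1\right) \left(-179\right)\right) = \left(-2\right) 179 = -358$)
$t{\left(d \right)} = - 358 d$
$\left(-17329 + 10469\right) - t{\left(8 \right)} = \left(-17329 + 10469\right) - \left(-358\right) 8 = -6860 - -2864 = -6860 + 2864 = -3996$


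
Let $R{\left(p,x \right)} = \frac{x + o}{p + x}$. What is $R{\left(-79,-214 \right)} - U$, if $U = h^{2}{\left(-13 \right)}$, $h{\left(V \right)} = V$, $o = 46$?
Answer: $- \frac{49349}{293} \approx -168.43$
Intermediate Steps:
$U = 169$ ($U = \left(-13\right)^{2} = 169$)
$R{\left(p,x \right)} = \frac{46 + x}{p + x}$ ($R{\left(p,x \right)} = \frac{x + 46}{p + x} = \frac{46 + x}{p + x}$)
$R{\left(-79,-214 \right)} - U = \frac{46 - 214}{-79 - 214} - 169 = \frac{1}{-293} \left(-168\right) - 169 = \left(- \frac{1}{293}\right) \left(-168\right) - 169 = \frac{168}{293} - 169 = - \frac{49349}{293}$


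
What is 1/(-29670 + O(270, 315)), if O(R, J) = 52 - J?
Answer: -1/29933 ≈ -3.3408e-5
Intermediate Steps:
1/(-29670 + O(270, 315)) = 1/(-29670 + (52 - 1*315)) = 1/(-29670 + (52 - 315)) = 1/(-29670 - 263) = 1/(-29933) = -1/29933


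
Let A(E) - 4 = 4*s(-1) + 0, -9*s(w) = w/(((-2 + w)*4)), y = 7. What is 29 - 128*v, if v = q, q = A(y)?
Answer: -12913/27 ≈ -478.26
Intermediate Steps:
s(w) = -w/(9*(-8 + 4*w)) (s(w) = -w/(9*((-2 + w)*4)) = -w/(9*(-8 + 4*w)))
A(E) = 107/27 (A(E) = 4 + (4*(-1*(-1)/(-72 + 36*(-1))) + 0) = 4 + (4*(-1*(-1)/(-72 - 36)) + 0) = 4 + (4*(-1*(-1)/(-108)) + 0) = 4 + (4*(-1*(-1)*(-1/108)) + 0) = 4 + (4*(-1/108) + 0) = 4 + (-1/27 + 0) = 4 - 1/27 = 107/27)
q = 107/27 ≈ 3.9630
v = 107/27 ≈ 3.9630
29 - 128*v = 29 - 128*107/27 = 29 - 13696/27 = -12913/27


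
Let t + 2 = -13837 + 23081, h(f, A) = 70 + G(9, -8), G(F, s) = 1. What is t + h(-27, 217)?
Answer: 9313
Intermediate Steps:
h(f, A) = 71 (h(f, A) = 70 + 1 = 71)
t = 9242 (t = -2 + (-13837 + 23081) = -2 + 9244 = 9242)
t + h(-27, 217) = 9242 + 71 = 9313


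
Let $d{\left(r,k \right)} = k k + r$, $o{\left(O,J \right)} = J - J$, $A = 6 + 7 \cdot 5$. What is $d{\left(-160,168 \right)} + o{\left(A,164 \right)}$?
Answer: $28064$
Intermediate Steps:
$A = 41$ ($A = 6 + 35 = 41$)
$o{\left(O,J \right)} = 0$
$d{\left(r,k \right)} = r + k^{2}$ ($d{\left(r,k \right)} = k^{2} + r = r + k^{2}$)
$d{\left(-160,168 \right)} + o{\left(A,164 \right)} = \left(-160 + 168^{2}\right) + 0 = \left(-160 + 28224\right) + 0 = 28064 + 0 = 28064$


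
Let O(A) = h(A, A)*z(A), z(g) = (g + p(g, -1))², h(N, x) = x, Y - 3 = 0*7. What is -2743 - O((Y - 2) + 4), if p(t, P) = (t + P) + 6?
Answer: -3868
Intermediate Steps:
p(t, P) = 6 + P + t (p(t, P) = (P + t) + 6 = 6 + P + t)
Y = 3 (Y = 3 + 0*7 = 3 + 0 = 3)
z(g) = (5 + 2*g)² (z(g) = (g + (6 - 1 + g))² = (g + (5 + g))² = (5 + 2*g)²)
O(A) = A*(5 + 2*A)²
-2743 - O((Y - 2) + 4) = -2743 - ((3 - 2) + 4)*(5 + 2*((3 - 2) + 4))² = -2743 - (1 + 4)*(5 + 2*(1 + 4))² = -2743 - 5*(5 + 2*5)² = -2743 - 5*(5 + 10)² = -2743 - 5*15² = -2743 - 5*225 = -2743 - 1*1125 = -2743 - 1125 = -3868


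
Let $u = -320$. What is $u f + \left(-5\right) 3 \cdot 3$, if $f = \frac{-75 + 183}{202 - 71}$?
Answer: $- \frac{40455}{131} \approx -308.82$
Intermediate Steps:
$f = \frac{108}{131} \approx 0.82443$
$u f + \left(-5\right) 3 \cdot 3 = \left(-320\right) \frac{108}{131} + \left(-5\right) 3 \cdot 3 = - \frac{34560}{131} - 45 = - \frac{40455}{131}$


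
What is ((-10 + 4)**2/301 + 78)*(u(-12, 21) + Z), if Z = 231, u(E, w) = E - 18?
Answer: 4726314/301 ≈ 15702.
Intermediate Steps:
u(E, w) = -18 + E
((-10 + 4)**2/301 + 78)*(u(-12, 21) + Z) = ((-10 + 4)**2/301 + 78)*((-18 - 12) + 231) = ((-6)**2*(1/301) + 78)*(-30 + 231) = (36*(1/301) + 78)*201 = (36/301 + 78)*201 = (23514/301)*201 = 4726314/301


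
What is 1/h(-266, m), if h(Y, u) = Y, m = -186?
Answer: -1/266 ≈ -0.0037594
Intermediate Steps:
1/h(-266, m) = 1/(-266) = -1/266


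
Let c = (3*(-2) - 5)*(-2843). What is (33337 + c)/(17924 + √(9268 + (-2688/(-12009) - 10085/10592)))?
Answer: 7014556189771520/1945910515389433 - 36920*√1041259645960831970/1945910515389433 ≈ 3.5854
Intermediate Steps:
c = 31273 (c = (-6 - 5)*(-2843) = -11*(-2843) = 31273)
(33337 + c)/(17924 + √(9268 + (-2688/(-12009) - 10085/10592))) = (33337 + 31273)/(17924 + √(9268 + (-2688/(-12009) - 10085/10592))) = 64610/(17924 + √(9268 + (-2688*(-1/12009) - 10085*1/10592))) = 64610/(17924 + √(9268 + (896/4003 - 10085/10592))) = 64610/(17924 + √(9268 - 30879823/42399776)) = 64610/(17924 + √(392930244145/42399776)) = 64610/(17924 + √1041259645960831970/10599944)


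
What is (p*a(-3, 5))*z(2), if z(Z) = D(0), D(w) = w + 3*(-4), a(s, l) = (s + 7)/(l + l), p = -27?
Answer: 648/5 ≈ 129.60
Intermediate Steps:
a(s, l) = (7 + s)/(2*l) (a(s, l) = (7 + s)/((2*l)) = (7 + s)*(1/(2*l)) = (7 + s)/(2*l))
D(w) = -12 + w (D(w) = w - 12 = -12 + w)
z(Z) = -12 (z(Z) = -12 + 0 = -12)
(p*a(-3, 5))*z(2) = -27*(7 - 3)/(2*5)*(-12) = -27*4/(2*5)*(-12) = -27*⅖*(-12) = -54/5*(-12) = 648/5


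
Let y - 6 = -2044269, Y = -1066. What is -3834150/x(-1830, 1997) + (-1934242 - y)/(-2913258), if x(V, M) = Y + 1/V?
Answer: 20440644107204599/5683128354498 ≈ 3596.7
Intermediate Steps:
y = -2044263 (y = 6 - 2044269 = -2044263)
x(V, M) = -1066 + 1/V
-3834150/x(-1830, 1997) + (-1934242 - y)/(-2913258) = -3834150/(-1066 + 1/(-1830)) + (-1934242 - 1*(-2044263))/(-2913258) = -3834150/(-1066 - 1/1830) + (-1934242 + 2044263)*(-1/2913258) = -3834150/(-1950781/1830) + 110021*(-1/2913258) = -3834150*(-1830/1950781) - 110021/2913258 = 7016494500/1950781 - 110021/2913258 = 20440644107204599/5683128354498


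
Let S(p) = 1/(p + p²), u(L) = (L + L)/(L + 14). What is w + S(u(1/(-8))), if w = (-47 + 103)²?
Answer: 671327/218 ≈ 3079.5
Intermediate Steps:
u(L) = 2*L/(14 + L) (u(L) = (2*L)/(14 + L) = 2*L/(14 + L))
w = 3136 (w = 56² = 3136)
w + S(u(1/(-8))) = 3136 + 1/(((2/(-8*(14 + 1/(-8)))))*(1 + 2/(-8*(14 + 1/(-8))))) = 3136 + 1/(((2*(-⅛)/(14 - ⅛)))*(1 + 2*(-⅛)/(14 - ⅛))) = 3136 + 1/(((2*(-⅛)/(111/8)))*(1 + 2*(-⅛)/(111/8))) = 3136 + 1/(((2*(-⅛)*(8/111)))*(1 + 2*(-⅛)*(8/111))) = 3136 + 1/((-2/111)*(1 - 2/111)) = 3136 - 111/(2*109/111) = 3136 - 111/2*111/109 = 3136 - 12321/218 = 671327/218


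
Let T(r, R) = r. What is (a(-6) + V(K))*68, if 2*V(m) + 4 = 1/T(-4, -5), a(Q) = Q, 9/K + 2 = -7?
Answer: -1105/2 ≈ -552.50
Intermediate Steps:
K = -1 (K = 9/(-2 - 7) = 9/(-9) = 9*(-1/9) = -1)
V(m) = -17/8 (V(m) = -2 + (1/2)/(-4) = -2 + (1/2)*(-1/4) = -2 - 1/8 = -17/8)
(a(-6) + V(K))*68 = (-6 - 17/8)*68 = -65/8*68 = -1105/2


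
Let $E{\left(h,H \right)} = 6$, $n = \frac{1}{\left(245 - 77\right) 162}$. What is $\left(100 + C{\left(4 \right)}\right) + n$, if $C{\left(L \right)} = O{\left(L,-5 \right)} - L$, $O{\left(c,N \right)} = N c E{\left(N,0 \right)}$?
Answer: $- \frac{653183}{27216} \approx -24.0$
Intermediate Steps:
$n = \frac{1}{27216}$ ($n = \frac{1}{168} \cdot \frac{1}{162} = \frac{1}{27216} \approx 3.6743 \cdot 10^{-5}$)
$O{\left(c,N \right)} = 6 N c$ ($O{\left(c,N \right)} = N c 6 = 6 N c$)
$C{\left(L \right)} = - 31 L$ ($C{\left(L \right)} = 6 \left(-5\right) L - L = - 30 L - L = - 31 L$)
$\left(100 + C{\left(4 \right)}\right) + n = \left(100 - 124\right) + \frac{1}{27216} = -24 + \frac{1}{27216} = - \frac{653183}{27216}$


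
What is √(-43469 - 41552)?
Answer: I*√85021 ≈ 291.58*I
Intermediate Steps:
√(-43469 - 41552) = √(-85021) = I*√85021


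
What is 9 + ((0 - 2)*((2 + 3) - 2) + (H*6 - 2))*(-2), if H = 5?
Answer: -35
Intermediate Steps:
9 + ((0 - 2)*((2 + 3) - 2) + (H*6 - 2))*(-2) = 9 + ((0 - 2)*((2 + 3) - 2) + (5*6 - 2))*(-2) = 9 + (-2*(5 - 2) + (30 - 2))*(-2) = 9 + (-2*3 + 28)*(-2) = 9 + (-6 + 28)*(-2) = 9 + 22*(-2) = 9 - 44 = -35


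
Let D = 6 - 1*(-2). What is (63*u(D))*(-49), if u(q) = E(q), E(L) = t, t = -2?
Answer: 6174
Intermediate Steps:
E(L) = -2
D = 8 (D = 6 + 2 = 8)
u(q) = -2
(63*u(D))*(-49) = (63*(-2))*(-49) = -126*(-49) = 6174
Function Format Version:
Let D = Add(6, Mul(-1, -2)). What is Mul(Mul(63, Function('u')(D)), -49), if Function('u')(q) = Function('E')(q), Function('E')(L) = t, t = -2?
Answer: 6174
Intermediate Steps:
Function('E')(L) = -2
D = 8 (D = Add(6, 2) = 8)
Function('u')(q) = -2
Mul(Mul(63, Function('u')(D)), -49) = Mul(Mul(63, -2), -49) = Mul(-126, -49) = 6174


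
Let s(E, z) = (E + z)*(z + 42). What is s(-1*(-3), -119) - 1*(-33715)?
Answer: 42647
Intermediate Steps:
s(E, z) = (42 + z)*(E + z) (s(E, z) = (E + z)*(42 + z) = (42 + z)*(E + z))
s(-1*(-3), -119) - 1*(-33715) = ((-119)**2 + 42*(-1*(-3)) + 42*(-119) - 1*(-3)*(-119)) - 1*(-33715) = (14161 + 42*3 - 4998 + 3*(-119)) + 33715 = (14161 + 126 - 4998 - 357) + 33715 = 8932 + 33715 = 42647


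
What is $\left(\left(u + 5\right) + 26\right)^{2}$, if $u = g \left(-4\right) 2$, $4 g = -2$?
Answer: $1225$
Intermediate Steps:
$g = - \frac{1}{2}$ ($g = \frac{1}{4} \left(-2\right) = - \frac{1}{2} \approx -0.5$)
$u = 4$ ($u = \left(- \frac{1}{2}\right) \left(-4\right) 2 = 2 \cdot 2 = 4$)
$\left(\left(u + 5\right) + 26\right)^{2} = \left(\left(4 + 5\right) + 26\right)^{2} = \left(9 + 26\right)^{2} = 35^{2} = 1225$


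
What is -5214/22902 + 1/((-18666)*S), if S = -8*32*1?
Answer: -377500837/1658138112 ≈ -0.22767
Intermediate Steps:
S = -256 (S = -256*1 = -256)
-5214/22902 + 1/((-18666)*S) = -5214/22902 + 1/(-18666*(-256)) = -5214*1/22902 - 1/18666*(-1/256) = -79/347 + 1/4778496 = -377500837/1658138112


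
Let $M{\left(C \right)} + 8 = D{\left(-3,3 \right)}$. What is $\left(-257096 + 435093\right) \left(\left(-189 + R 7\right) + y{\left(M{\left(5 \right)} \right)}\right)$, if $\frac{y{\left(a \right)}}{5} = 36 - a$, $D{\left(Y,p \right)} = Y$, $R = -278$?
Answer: $-338194300$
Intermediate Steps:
$M{\left(C \right)} = -11$ ($M{\left(C \right)} = -8 - 3 = -11$)
$y{\left(a \right)} = 180 - 5 a$ ($y{\left(a \right)} = 5 \left(36 - a\right) = 180 - 5 a$)
$\left(-257096 + 435093\right) \left(\left(-189 + R 7\right) + y{\left(M{\left(5 \right)} \right)}\right) = \left(-257096 + 435093\right) \left(\left(-189 - 1946\right) + \left(180 - -55\right)\right) = 177997 \left(\left(-189 - 1946\right) + \left(180 + 55\right)\right) = 177997 \left(-2135 + 235\right) = 177997 \left(-1900\right) = -338194300$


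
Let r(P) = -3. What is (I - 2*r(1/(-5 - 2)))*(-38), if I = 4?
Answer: -380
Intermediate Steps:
(I - 2*r(1/(-5 - 2)))*(-38) = (4 - 2*(-3))*(-38) = (4 + 6)*(-38) = 10*(-38) = -380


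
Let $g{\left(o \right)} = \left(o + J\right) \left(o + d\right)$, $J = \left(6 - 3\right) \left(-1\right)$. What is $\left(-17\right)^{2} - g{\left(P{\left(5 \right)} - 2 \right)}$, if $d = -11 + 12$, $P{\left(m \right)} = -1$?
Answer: $277$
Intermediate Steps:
$J = -3$ ($J = \left(6 - 3\right) \left(-1\right) = 3 \left(-1\right) = -3$)
$d = 1$
$g{\left(o \right)} = \left(1 + o\right) \left(-3 + o\right)$ ($g{\left(o \right)} = \left(o - 3\right) \left(o + 1\right) = \left(-3 + o\right) \left(1 + o\right) = \left(1 + o\right) \left(-3 + o\right)$)
$\left(-17\right)^{2} - g{\left(P{\left(5 \right)} - 2 \right)} = \left(-17\right)^{2} - \left(-3 + \left(-1 - 2\right)^{2} - 2 \left(-1 - 2\right)\right) = 289 - \left(-3 + \left(-3\right)^{2} - -6\right) = 289 - \left(-3 + 9 + 6\right) = 289 - 12 = 277$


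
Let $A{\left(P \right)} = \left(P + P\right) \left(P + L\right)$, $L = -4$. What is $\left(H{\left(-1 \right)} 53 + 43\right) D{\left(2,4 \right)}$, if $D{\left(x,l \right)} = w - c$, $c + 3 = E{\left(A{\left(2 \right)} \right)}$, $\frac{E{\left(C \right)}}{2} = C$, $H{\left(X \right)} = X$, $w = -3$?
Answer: $-160$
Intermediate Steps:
$A{\left(P \right)} = 2 P \left(-4 + P\right)$ ($A{\left(P \right)} = \left(P + P\right) \left(P - 4\right) = 2 P \left(-4 + P\right)$)
$E{\left(C \right)} = 2 C$
$c = -19$ ($c = -3 + 2 \cdot 2 \cdot 2 \left(-4 + 2\right) = -3 + 2 \cdot 2 \cdot 2 \left(-2\right) = -3 + 2 \left(-8\right) = -3 - 16 = -19$)
$D{\left(x,l \right)} = 16$ ($D{\left(x,l \right)} = -3 - -19 = -3 + 19 = 16$)
$\left(H{\left(-1 \right)} 53 + 43\right) D{\left(2,4 \right)} = \left(\left(-1\right) 53 + 43\right) 16 = \left(-53 + 43\right) 16 = \left(-10\right) 16 = -160$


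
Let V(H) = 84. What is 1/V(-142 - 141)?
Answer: 1/84 ≈ 0.011905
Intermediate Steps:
1/V(-142 - 141) = 1/84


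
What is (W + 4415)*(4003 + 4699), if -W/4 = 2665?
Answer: -54343990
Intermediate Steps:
W = -10660 (W = -4*2665 = -10660)
(W + 4415)*(4003 + 4699) = (-10660 + 4415)*(4003 + 4699) = -6245*8702 = -54343990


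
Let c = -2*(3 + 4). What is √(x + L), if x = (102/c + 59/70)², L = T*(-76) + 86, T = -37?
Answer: √14403601/70 ≈ 54.217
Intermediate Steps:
c = -14 (c = -2*7 = -14)
L = 2898 (L = -37*(-76) + 86 = 2812 + 86 = 2898)
x = 203401/4900 (x = (102/(-14) + 59/70)² = (102*(-1/14) + 59*(1/70))² = (-51/7 + 59/70)² = (-451/70)² = 203401/4900 ≈ 41.510)
√(x + L) = √(203401/4900 + 2898) = √(14403601/4900) = √14403601/70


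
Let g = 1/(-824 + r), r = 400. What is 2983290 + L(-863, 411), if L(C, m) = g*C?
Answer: 1264915823/424 ≈ 2.9833e+6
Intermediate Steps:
g = -1/424 (g = 1/(-824 + 400) = 1/(-424) = -1/424 ≈ -0.0023585)
L(C, m) = -C/424
2983290 + L(-863, 411) = 2983290 - 1/424*(-863) = 2983290 + 863/424 = 1264915823/424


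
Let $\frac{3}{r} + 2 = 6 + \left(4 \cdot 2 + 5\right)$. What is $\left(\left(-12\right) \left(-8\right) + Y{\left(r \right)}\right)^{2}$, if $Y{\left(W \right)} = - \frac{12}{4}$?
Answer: $8649$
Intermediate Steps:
$r = \frac{3}{17}$ ($r = \frac{3}{-2 + \left(6 + \left(4 \cdot 2 + 5\right)\right)} = \frac{3}{-2 + \left(6 + \left(8 + 5\right)\right)} = \frac{3}{-2 + \left(6 + 13\right)} = \frac{3}{-2 + 19} = \frac{3}{17} \approx 0.17647$)
$Y{\left(W \right)} = -3$ ($Y{\left(W \right)} = \left(-12\right) \frac{1}{4} = -3$)
$\left(\left(-12\right) \left(-8\right) + Y{\left(r \right)}\right)^{2} = \left(\left(-12\right) \left(-8\right) - 3\right)^{2} = \left(96 - 3\right)^{2} = 93^{2} = 8649$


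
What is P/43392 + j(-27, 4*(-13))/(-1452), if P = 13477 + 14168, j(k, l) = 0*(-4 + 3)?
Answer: 9215/14464 ≈ 0.63710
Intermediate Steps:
j(k, l) = 0 (j(k, l) = 0*(-1) = 0)
P = 27645
P/43392 + j(-27, 4*(-13))/(-1452) = 27645/43392 + 0/(-1452) = 27645*(1/43392) + 0*(-1/1452) = 9215/14464 + 0 = 9215/14464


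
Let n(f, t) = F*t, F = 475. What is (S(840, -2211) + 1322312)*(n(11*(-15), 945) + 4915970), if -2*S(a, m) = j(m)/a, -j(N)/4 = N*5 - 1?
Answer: 148971011668124/21 ≈ 7.0939e+12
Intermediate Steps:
j(N) = 4 - 20*N (j(N) = -4*(N*5 - 1) = -4*(5*N - 1) = -4*(-1 + 5*N) = 4 - 20*N)
n(f, t) = 475*t
S(a, m) = -(4 - 20*m)/(2*a)
(S(840, -2211) + 1322312)*(n(11*(-15), 945) + 4915970) = (2*(-1 + 5*(-2211))/840 + 1322312)*(475*945 + 4915970) = (2*(1/840)*(-1 - 11055) + 1322312)*(448875 + 4915970) = (2*(1/840)*(-11056) + 1322312)*5364845 = (-2764/105 + 1322312)*5364845 = (138839996/105)*5364845 = 148971011668124/21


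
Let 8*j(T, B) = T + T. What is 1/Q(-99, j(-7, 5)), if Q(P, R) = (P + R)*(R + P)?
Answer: 16/162409 ≈ 9.8517e-5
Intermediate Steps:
j(T, B) = T/4 (j(T, B) = (T + T)/8 = (2*T)/8 = T/4)
Q(P, R) = (P + R)² (Q(P, R) = (P + R)*(P + R) = (P + R)²)
1/Q(-99, j(-7, 5)) = 1/((-99 + (¼)*(-7))²) = 1/((-99 - 7/4)²) = 1/((-403/4)²) = 1/(162409/16) = 16/162409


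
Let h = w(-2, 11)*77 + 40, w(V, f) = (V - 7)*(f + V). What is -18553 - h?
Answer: -12356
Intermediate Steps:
w(V, f) = (-7 + V)*(V + f)
h = -6197 (h = ((-2)² - 7*(-2) - 7*11 - 2*11)*77 + 40 = (4 + 14 - 77 - 22)*77 + 40 = -81*77 + 40 = -6237 + 40 = -6197)
-18553 - h = -18553 - 1*(-6197) = -18553 + 6197 = -12356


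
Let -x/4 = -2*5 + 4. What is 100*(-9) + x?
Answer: -876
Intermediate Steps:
x = 24 (x = -4*(-2*5 + 4) = -4*(-10 + 4) = -4*(-6) = 24)
100*(-9) + x = 100*(-9) + 24 = -900 + 24 = -876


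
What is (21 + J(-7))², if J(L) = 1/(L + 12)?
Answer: 11236/25 ≈ 449.44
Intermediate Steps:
J(L) = 1/(12 + L)
(21 + J(-7))² = (21 + 1/(12 - 7))² = (21 + 1/5)² = (21 + ⅕)² = (106/5)² = 11236/25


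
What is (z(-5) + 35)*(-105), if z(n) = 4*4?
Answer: -5355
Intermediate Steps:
z(n) = 16
(z(-5) + 35)*(-105) = (16 + 35)*(-105) = 51*(-105) = -5355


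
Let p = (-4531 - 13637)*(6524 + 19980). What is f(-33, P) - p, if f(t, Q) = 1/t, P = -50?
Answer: 15890314175/33 ≈ 4.8152e+8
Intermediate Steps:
p = -481524672 (p = -18168*26504 = -481524672)
f(-33, P) - p = 1/(-33) - 1*(-481524672) = -1/33 + 481524672 = 15890314175/33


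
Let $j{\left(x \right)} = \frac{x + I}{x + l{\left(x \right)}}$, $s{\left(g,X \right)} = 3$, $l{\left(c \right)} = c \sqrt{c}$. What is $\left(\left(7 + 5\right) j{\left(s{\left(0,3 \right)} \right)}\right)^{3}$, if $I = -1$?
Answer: $\frac{512}{\left(1 + \sqrt{3}\right)^{3}} \approx 25.108$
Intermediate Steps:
$l{\left(c \right)} = c^{\frac{3}{2}}$
$j{\left(x \right)} = \frac{-1 + x}{x + x^{\frac{3}{2}}}$ ($j{\left(x \right)} = \frac{x - 1}{x + x^{\frac{3}{2}}} = \frac{-1 + x}{x + x^{\frac{3}{2}}}$)
$\left(\left(7 + 5\right) j{\left(s{\left(0,3 \right)} \right)}\right)^{3} = \left(\left(7 + 5\right) \frac{-1 + 3}{3 + 3^{\frac{3}{2}}}\right)^{3} = \left(12 \frac{1}{3 + 3 \sqrt{3}} \cdot 2\right)^{3} = \left(12 \frac{2}{3 + 3 \sqrt{3}}\right)^{3} = \left(\frac{24}{3 + 3 \sqrt{3}}\right)^{3} = \frac{13824}{\left(3 + 3 \sqrt{3}\right)^{3}}$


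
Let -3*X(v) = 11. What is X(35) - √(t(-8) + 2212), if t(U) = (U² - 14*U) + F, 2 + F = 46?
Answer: -11/3 - 8*√38 ≈ -52.982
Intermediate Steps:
F = 44 (F = -2 + 46 = 44)
X(v) = -11/3 (X(v) = -⅓*11 = -11/3)
t(U) = 44 + U² - 14*U (t(U) = (U² - 14*U) + 44 = 44 + U² - 14*U)
X(35) - √(t(-8) + 2212) = -11/3 - √((44 + (-8)² - 14*(-8)) + 2212) = -11/3 - √((44 + 64 + 112) + 2212) = -11/3 - √(220 + 2212) = -11/3 - √2432 = -11/3 - 8*√38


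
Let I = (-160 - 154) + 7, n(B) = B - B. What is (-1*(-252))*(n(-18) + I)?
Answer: -77364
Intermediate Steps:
n(B) = 0
I = -307 (I = -314 + 7 = -307)
(-1*(-252))*(n(-18) + I) = (-1*(-252))*(0 - 307) = 252*(-307) = -77364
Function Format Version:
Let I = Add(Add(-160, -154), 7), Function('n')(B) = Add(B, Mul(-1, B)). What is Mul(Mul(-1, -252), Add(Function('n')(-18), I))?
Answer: -77364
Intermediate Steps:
Function('n')(B) = 0
I = -307 (I = Add(-314, 7) = -307)
Mul(Mul(-1, -252), Add(Function('n')(-18), I)) = Mul(Mul(-1, -252), Add(0, -307)) = Mul(252, -307) = -77364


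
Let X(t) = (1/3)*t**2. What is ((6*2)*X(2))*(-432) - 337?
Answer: -7249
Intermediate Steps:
X(t) = t**2/3 (X(t) = (1*(1/3))*t**2 = t**2/3)
((6*2)*X(2))*(-432) - 337 = ((6*2)*((1/3)*2**2))*(-432) - 337 = (12*((1/3)*4))*(-432) - 337 = (12*(4/3))*(-432) - 337 = 16*(-432) - 337 = -6912 - 337 = -7249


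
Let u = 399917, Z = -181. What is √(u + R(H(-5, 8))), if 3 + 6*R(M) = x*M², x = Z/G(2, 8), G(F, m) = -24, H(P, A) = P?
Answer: √57592501/12 ≈ 632.41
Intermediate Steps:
x = 181/24 (x = -181/(-24) = -181*(-1/24) = 181/24 ≈ 7.5417)
R(M) = -½ + 181*M²/144 (R(M) = -½ + (181*M²/24)/6 = -½ + 181*M²/144)
√(u + R(H(-5, 8))) = √(399917 + (-½ + (181/144)*(-5)²)) = √(399917 + (-½ + (181/144)*25)) = √(399917 + (-½ + 4525/144)) = √(399917 + 4453/144) = √(57592501/144) = √57592501/12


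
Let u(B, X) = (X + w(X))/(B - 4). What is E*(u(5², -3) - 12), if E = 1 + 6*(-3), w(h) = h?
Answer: 1462/7 ≈ 208.86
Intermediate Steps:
E = -17 (E = 1 - 18 = -17)
u(B, X) = 2*X/(-4 + B) (u(B, X) = (X + X)/(B - 4) = (2*X)/(-4 + B) = 2*X/(-4 + B))
E*(u(5², -3) - 12) = -17*(2*(-3)/(-4 + 5²) - 12) = -17*(2*(-3)/(-4 + 25) - 12) = -17*(2*(-3)/21 - 12) = -17*(2*(-3)*(1/21) - 12) = -17*(-2/7 - 12) = -17*(-86/7) = 1462/7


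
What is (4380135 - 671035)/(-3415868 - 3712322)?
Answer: -370910/712819 ≈ -0.52034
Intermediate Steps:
(4380135 - 671035)/(-3415868 - 3712322) = 3709100/(-7128190) = 3709100*(-1/7128190) = -370910/712819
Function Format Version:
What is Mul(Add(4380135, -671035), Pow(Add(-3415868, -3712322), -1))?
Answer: Rational(-370910, 712819) ≈ -0.52034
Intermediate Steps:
Mul(Add(4380135, -671035), Pow(Add(-3415868, -3712322), -1)) = Mul(3709100, Pow(-7128190, -1)) = Mul(3709100, Rational(-1, 7128190)) = Rational(-370910, 712819)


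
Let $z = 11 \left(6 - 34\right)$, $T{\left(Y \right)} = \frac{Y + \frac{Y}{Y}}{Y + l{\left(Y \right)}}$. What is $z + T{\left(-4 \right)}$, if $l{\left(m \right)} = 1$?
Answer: $-307$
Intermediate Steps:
$T{\left(Y \right)} = 1$ ($T{\left(Y \right)} = \frac{Y + \frac{Y}{Y}}{Y + 1} = \frac{Y + 1}{1 + Y} = \frac{1 + Y}{1 + Y} = 1$)
$z = -308$ ($z = 11 \left(-28\right) = -308$)
$z + T{\left(-4 \right)} = -308 + 1 = -307$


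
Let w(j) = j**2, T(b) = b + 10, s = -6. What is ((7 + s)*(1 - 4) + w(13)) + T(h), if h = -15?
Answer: 161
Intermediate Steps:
T(b) = 10 + b
((7 + s)*(1 - 4) + w(13)) + T(h) = ((7 - 6)*(1 - 4) + 13**2) + (10 - 15) = (1*(-3) + 169) - 5 = (-3 + 169) - 5 = 166 - 5 = 161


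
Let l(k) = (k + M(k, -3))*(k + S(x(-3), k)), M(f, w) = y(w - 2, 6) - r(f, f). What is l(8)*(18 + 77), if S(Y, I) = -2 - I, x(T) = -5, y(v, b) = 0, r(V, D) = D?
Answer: 0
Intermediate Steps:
M(f, w) = -f (M(f, w) = 0 - f = -f)
l(k) = 0 (l(k) = (k - k)*(k + (-2 - k)) = 0*(-2) = 0)
l(8)*(18 + 77) = 0*(18 + 77) = 0*95 = 0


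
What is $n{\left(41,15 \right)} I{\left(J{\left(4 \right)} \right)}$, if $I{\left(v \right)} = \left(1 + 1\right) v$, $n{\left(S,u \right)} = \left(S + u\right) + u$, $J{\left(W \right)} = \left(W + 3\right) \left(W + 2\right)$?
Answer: $5964$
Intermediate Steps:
$J{\left(W \right)} = \left(2 + W\right) \left(3 + W\right)$ ($J{\left(W \right)} = \left(3 + W\right) \left(2 + W\right) = \left(2 + W\right) \left(3 + W\right)$)
$n{\left(S,u \right)} = S + 2 u$
$I{\left(v \right)} = 2 v$
$n{\left(41,15 \right)} I{\left(J{\left(4 \right)} \right)} = \left(41 + 2 \cdot 15\right) 2 \left(6 + 4^{2} + 5 \cdot 4\right) = \left(41 + 30\right) 2 \left(6 + 16 + 20\right) = 71 \cdot 2 \cdot 42 = 71 \cdot 84 = 5964$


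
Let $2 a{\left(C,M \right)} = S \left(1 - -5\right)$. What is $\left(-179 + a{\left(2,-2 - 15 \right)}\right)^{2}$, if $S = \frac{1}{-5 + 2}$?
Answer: $32400$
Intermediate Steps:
$S = - \frac{1}{3}$ ($S = \frac{1}{-3} = - \frac{1}{3} \approx -0.33333$)
$a{\left(C,M \right)} = -1$ ($a{\left(C,M \right)} = \frac{\left(- \frac{1}{3}\right) \left(1 - -5\right)}{2} = \frac{\left(- \frac{1}{3}\right) \left(1 + 5\right)}{2} = \frac{\left(- \frac{1}{3}\right) 6}{2} = \frac{1}{2} \left(-2\right) = -1$)
$\left(-179 + a{\left(2,-2 - 15 \right)}\right)^{2} = \left(-179 - 1\right)^{2} = \left(-180\right)^{2} = 32400$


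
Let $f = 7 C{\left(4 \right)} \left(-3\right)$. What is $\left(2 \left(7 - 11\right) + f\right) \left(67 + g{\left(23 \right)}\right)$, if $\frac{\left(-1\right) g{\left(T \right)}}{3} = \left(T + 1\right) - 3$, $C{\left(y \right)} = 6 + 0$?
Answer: $-536$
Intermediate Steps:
$C{\left(y \right)} = 6$
$g{\left(T \right)} = 6 - 3 T$ ($g{\left(T \right)} = - 3 \left(\left(T + 1\right) - 3\right) = - 3 \left(\left(1 + T\right) - 3\right) = - 3 \left(-2 + T\right) = 6 - 3 T$)
$f = -126$ ($f = 7 \cdot 6 \left(-3\right) = 42 \left(-3\right) = -126$)
$\left(2 \left(7 - 11\right) + f\right) \left(67 + g{\left(23 \right)}\right) = \left(2 \left(7 - 11\right) - 126\right) \left(67 + \left(6 - 69\right)\right) = \left(2 \left(-4\right) - 126\right) \left(67 + \left(6 - 69\right)\right) = \left(-8 - 126\right) \left(67 - 63\right) = \left(-134\right) 4 = -536$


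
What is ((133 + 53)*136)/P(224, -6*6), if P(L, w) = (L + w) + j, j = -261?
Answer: -25296/73 ≈ -346.52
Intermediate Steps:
P(L, w) = -261 + L + w (P(L, w) = (L + w) - 261 = -261 + L + w)
((133 + 53)*136)/P(224, -6*6) = ((133 + 53)*136)/(-261 + 224 - 6*6) = (186*136)/(-261 + 224 - 36) = 25296/(-73) = 25296*(-1/73) = -25296/73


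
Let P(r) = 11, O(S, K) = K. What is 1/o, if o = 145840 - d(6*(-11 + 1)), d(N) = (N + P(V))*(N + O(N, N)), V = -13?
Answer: 1/139960 ≈ 7.1449e-6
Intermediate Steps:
d(N) = 2*N*(11 + N) (d(N) = (N + 11)*(N + N) = (11 + N)*(2*N) = 2*N*(11 + N))
o = 139960 (o = 145840 - 2*6*(-11 + 1)*(11 + 6*(-11 + 1)) = 145840 - 2*6*(-10)*(11 + 6*(-10)) = 145840 - 2*(-60)*(11 - 60) = 145840 - 2*(-60)*(-49) = 145840 - 1*5880 = 145840 - 5880 = 139960)
1/o = 1/139960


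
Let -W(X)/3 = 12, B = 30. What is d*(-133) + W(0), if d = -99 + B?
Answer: 9141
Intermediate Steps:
W(X) = -36 (W(X) = -3*12 = -36)
d = -69 (d = -99 + 30 = -69)
d*(-133) + W(0) = -69*(-133) - 36 = 9177 - 36 = 9141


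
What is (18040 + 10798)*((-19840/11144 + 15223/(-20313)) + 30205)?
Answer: 24645225011079508/28296009 ≈ 8.7098e+8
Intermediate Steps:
(18040 + 10798)*((-19840/11144 + 15223/(-20313)) + 30205) = 28838*((-19840*1/11144 + 15223*(-1/20313)) + 30205) = 28838*((-2480/1393 - 15223/20313) + 30205) = 28838*(-71581879/28296009 + 30205) = 28838*(854609369966/28296009) = 24645225011079508/28296009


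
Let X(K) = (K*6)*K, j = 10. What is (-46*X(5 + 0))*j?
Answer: -69000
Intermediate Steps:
X(K) = 6*K**2 (X(K) = (6*K)*K = 6*K**2)
(-46*X(5 + 0))*j = -276*(5 + 0)**2*10 = -276*5**2*10 = -276*25*10 = -46*150*10 = -6900*10 = -69000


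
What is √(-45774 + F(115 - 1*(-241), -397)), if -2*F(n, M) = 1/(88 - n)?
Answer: I*√3287671642/268 ≈ 213.95*I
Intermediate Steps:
F(n, M) = -1/(2*(88 - n))
√(-45774 + F(115 - 1*(-241), -397)) = √(-45774 + 1/(2*(-88 + (115 - 1*(-241))))) = √(-45774 + 1/(2*(-88 + (115 + 241)))) = √(-45774 + 1/(2*(-88 + 356))) = √(-45774 + (½)/268) = √(-45774 + (½)*(1/268)) = √(-45774 + 1/536) = √(-24534863/536) = I*√3287671642/268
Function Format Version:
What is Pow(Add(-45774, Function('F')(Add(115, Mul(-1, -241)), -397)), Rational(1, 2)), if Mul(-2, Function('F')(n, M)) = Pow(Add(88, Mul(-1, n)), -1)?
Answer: Mul(Rational(1, 268), I, Pow(3287671642, Rational(1, 2))) ≈ Mul(213.95, I)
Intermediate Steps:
Function('F')(n, M) = Mul(Rational(-1, 2), Pow(Add(88, Mul(-1, n)), -1))
Pow(Add(-45774, Function('F')(Add(115, Mul(-1, -241)), -397)), Rational(1, 2)) = Pow(Add(-45774, Mul(Rational(1, 2), Pow(Add(-88, Add(115, Mul(-1, -241))), -1))), Rational(1, 2)) = Pow(Add(-45774, Mul(Rational(1, 2), Pow(Add(-88, Add(115, 241)), -1))), Rational(1, 2)) = Pow(Add(-45774, Mul(Rational(1, 2), Pow(Add(-88, 356), -1))), Rational(1, 2)) = Pow(Add(-45774, Mul(Rational(1, 2), Pow(268, -1))), Rational(1, 2)) = Pow(Add(-45774, Mul(Rational(1, 2), Rational(1, 268))), Rational(1, 2)) = Pow(Add(-45774, Rational(1, 536)), Rational(1, 2)) = Pow(Rational(-24534863, 536), Rational(1, 2)) = Mul(Rational(1, 268), I, Pow(3287671642, Rational(1, 2)))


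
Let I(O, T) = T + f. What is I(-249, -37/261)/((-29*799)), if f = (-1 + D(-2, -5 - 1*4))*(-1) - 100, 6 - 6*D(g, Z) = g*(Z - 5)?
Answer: 24919/6047631 ≈ 0.0041205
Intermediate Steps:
D(g, Z) = 1 - g*(-5 + Z)/6 (D(g, Z) = 1 - g*(Z - 5)/6 = 1 - g*(-5 + Z)/6)
f = -286/3 (f = (-1 + (1 + (⅚)*(-2) - ⅙*(-5 - 1*4)*(-2)))*(-1) - 100 = (-1 + (1 - 5/3 - ⅙*(-5 - 4)*(-2)))*(-1) - 100 = (-1 + (1 - 5/3 - ⅙*(-9)*(-2)))*(-1) - 100 = (-1 + (1 - 5/3 - 3))*(-1) - 100 = (-1 - 11/3)*(-1) - 100 = -14/3*(-1) - 100 = 14/3 - 100 = -286/3 ≈ -95.333)
I(O, T) = -286/3 + T (I(O, T) = T - 286/3 = -286/3 + T)
I(-249, -37/261)/((-29*799)) = (-286/3 - 37/261)/((-29*799)) = (-286/3 - 37*1/261)/(-23171) = (-286/3 - 37/261)*(-1/23171) = -24919/261*(-1/23171) = 24919/6047631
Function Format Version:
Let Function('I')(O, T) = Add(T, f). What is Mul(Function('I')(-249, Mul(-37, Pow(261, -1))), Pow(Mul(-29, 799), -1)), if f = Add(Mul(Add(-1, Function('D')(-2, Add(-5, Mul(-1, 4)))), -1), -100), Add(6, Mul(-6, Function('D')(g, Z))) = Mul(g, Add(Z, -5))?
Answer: Rational(24919, 6047631) ≈ 0.0041205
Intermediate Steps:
Function('D')(g, Z) = Add(1, Mul(Rational(-1, 6), g, Add(-5, Z))) (Function('D')(g, Z) = Add(1, Mul(Rational(-1, 6), Mul(g, Add(Z, -5)))) = Add(1, Mul(Rational(-1, 6), Mul(g, Add(-5, Z)))) = Add(1, Mul(Rational(-1, 6), g, Add(-5, Z))))
f = Rational(-286, 3) (f = Add(Mul(Add(-1, Add(1, Mul(Rational(5, 6), -2), Mul(Rational(-1, 6), Add(-5, Mul(-1, 4)), -2))), -1), -100) = Add(Mul(Add(-1, Add(1, Rational(-5, 3), Mul(Rational(-1, 6), Add(-5, -4), -2))), -1), -100) = Add(Mul(Add(-1, Add(1, Rational(-5, 3), Mul(Rational(-1, 6), -9, -2))), -1), -100) = Add(Mul(Add(-1, Add(1, Rational(-5, 3), -3)), -1), -100) = Add(Mul(Add(-1, Rational(-11, 3)), -1), -100) = Add(Mul(Rational(-14, 3), -1), -100) = Add(Rational(14, 3), -100) = Rational(-286, 3) ≈ -95.333)
Function('I')(O, T) = Add(Rational(-286, 3), T) (Function('I')(O, T) = Add(T, Rational(-286, 3)) = Add(Rational(-286, 3), T))
Mul(Function('I')(-249, Mul(-37, Pow(261, -1))), Pow(Mul(-29, 799), -1)) = Mul(Add(Rational(-286, 3), Mul(-37, Pow(261, -1))), Pow(Mul(-29, 799), -1)) = Mul(Add(Rational(-286, 3), Mul(-37, Rational(1, 261))), Pow(-23171, -1)) = Mul(Add(Rational(-286, 3), Rational(-37, 261)), Rational(-1, 23171)) = Mul(Rational(-24919, 261), Rational(-1, 23171)) = Rational(24919, 6047631)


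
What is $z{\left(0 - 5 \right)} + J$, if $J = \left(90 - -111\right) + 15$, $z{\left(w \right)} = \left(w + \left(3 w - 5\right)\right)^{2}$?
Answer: $841$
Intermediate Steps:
$z{\left(w \right)} = \left(-5 + 4 w\right)^{2}$ ($z{\left(w \right)} = \left(w + \left(-5 + 3 w\right)\right)^{2} = \left(-5 + 4 w\right)^{2}$)
$J = 216$ ($J = \left(90 + 111\right) + 15 = 201 + 15 = 216$)
$z{\left(0 - 5 \right)} + J = \left(-5 + 4 \left(0 - 5\right)\right)^{2} + 216 = \left(-5 + 4 \left(-5\right)\right)^{2} + 216 = \left(-5 - 20\right)^{2} + 216 = \left(-25\right)^{2} + 216 = 625 + 216 = 841$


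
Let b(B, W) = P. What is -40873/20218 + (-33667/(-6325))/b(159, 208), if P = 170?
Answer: -983363951/494077375 ≈ -1.9903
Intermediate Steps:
b(B, W) = 170
-40873/20218 + (-33667/(-6325))/b(159, 208) = -40873/20218 - 33667/(-6325)/170 = -40873*1/20218 - 33667*(-1/6325)*(1/170) = -40873/20218 + (33667/6325)*(1/170) = -40873/20218 + 33667/1075250 = -983363951/494077375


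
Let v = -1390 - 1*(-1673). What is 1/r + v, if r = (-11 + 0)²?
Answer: 34244/121 ≈ 283.01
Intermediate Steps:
v = 283 (v = -1390 + 1673 = 283)
r = 121 (r = (-11)² = 121)
1/r + v = 1/121 + 283 = 34244/121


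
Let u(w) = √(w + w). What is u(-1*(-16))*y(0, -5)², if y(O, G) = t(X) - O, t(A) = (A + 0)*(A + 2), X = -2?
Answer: 0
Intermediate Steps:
t(A) = A*(2 + A)
y(O, G) = -O (y(O, G) = -2*(2 - 2) - O = -2*0 - O = 0 - O = -O)
u(w) = √2*√w (u(w) = √(2*w) = √2*√w)
u(-1*(-16))*y(0, -5)² = (√2*√(-1*(-16)))*(-1*0)² = (√2*√16)*0² = (√2*4)*0 = (4*√2)*0 = 0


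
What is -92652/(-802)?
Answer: 46326/401 ≈ 115.53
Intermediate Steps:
-92652/(-802) = -92652*(-1)/802 = -28*(-3309/802) = 46326/401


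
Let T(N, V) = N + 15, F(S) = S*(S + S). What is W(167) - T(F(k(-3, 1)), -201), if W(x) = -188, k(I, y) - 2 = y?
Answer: -221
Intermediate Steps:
k(I, y) = 2 + y
F(S) = 2*S² (F(S) = S*(2*S) = 2*S²)
T(N, V) = 15 + N
W(167) - T(F(k(-3, 1)), -201) = -188 - (15 + 2*(2 + 1)²) = -188 - (15 + 2*3²) = -188 - (15 + 2*9) = -188 - (15 + 18) = -188 - 1*33 = -188 - 33 = -221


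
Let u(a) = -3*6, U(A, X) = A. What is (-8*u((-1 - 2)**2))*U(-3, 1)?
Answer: -432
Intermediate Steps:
u(a) = -18
(-8*u((-1 - 2)**2))*U(-3, 1) = -8*(-18)*(-3) = 144*(-3) = -432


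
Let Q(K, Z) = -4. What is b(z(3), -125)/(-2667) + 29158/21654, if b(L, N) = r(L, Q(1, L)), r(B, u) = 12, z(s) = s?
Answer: 12917423/9625203 ≈ 1.3420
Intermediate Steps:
b(L, N) = 12
b(z(3), -125)/(-2667) + 29158/21654 = 12/(-2667) + 29158/21654 = 12*(-1/2667) + 29158*(1/21654) = -4/889 + 14579/10827 = 12917423/9625203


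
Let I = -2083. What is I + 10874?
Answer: 8791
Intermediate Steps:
I + 10874 = -2083 + 10874 = 8791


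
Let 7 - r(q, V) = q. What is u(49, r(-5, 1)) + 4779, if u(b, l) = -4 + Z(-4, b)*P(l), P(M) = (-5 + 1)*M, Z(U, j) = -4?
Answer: 4967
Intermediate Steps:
r(q, V) = 7 - q
P(M) = -4*M
u(b, l) = -4 + 16*l (u(b, l) = -4 - (-16)*l = -4 + 16*l)
u(49, r(-5, 1)) + 4779 = (-4 + 16*(7 - 1*(-5))) + 4779 = (-4 + 16*(7 + 5)) + 4779 = (-4 + 16*12) + 4779 = (-4 + 192) + 4779 = 188 + 4779 = 4967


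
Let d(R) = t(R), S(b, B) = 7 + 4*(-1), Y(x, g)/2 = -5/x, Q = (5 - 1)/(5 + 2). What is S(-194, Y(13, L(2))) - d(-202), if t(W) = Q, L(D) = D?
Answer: 17/7 ≈ 2.4286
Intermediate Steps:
Q = 4/7 ≈ 0.57143
t(W) = 4/7
Y(x, g) = -10/x (Y(x, g) = 2*(-5/x) = -10/x)
S(b, B) = 3 (S(b, B) = 7 - 4 = 3)
d(R) = 4/7
S(-194, Y(13, L(2))) - d(-202) = 3 - 1*4/7 = 3 - 4/7 = 17/7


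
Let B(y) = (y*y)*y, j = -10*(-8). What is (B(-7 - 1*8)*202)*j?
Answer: -54540000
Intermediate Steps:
j = 80
B(y) = y³ (B(y) = y²*y = y³)
(B(-7 - 1*8)*202)*j = ((-7 - 1*8)³*202)*80 = ((-7 - 8)³*202)*80 = ((-15)³*202)*80 = -3375*202*80 = -681750*80 = -54540000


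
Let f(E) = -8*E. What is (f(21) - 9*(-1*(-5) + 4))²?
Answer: 62001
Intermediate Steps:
(f(21) - 9*(-1*(-5) + 4))² = (-8*21 - 9*(-1*(-5) + 4))² = (-168 - 9*(5 + 4))² = (-168 - 9*9)² = (-168 - 81)² = (-249)² = 62001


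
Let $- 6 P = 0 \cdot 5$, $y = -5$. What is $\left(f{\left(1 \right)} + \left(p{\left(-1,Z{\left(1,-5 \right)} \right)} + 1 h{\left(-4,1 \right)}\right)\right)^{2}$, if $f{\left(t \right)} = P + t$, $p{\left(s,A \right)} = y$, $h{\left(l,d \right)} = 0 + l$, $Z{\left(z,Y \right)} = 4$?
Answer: $64$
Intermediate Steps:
$P = 0$ ($P = - \frac{0 \cdot 5}{6} = \left(- \frac{1}{6}\right) 0 = 0$)
$h{\left(l,d \right)} = l$
$p{\left(s,A \right)} = -5$
$f{\left(t \right)} = t$ ($f{\left(t \right)} = 0 + t = t$)
$\left(f{\left(1 \right)} + \left(p{\left(-1,Z{\left(1,-5 \right)} \right)} + 1 h{\left(-4,1 \right)}\right)\right)^{2} = \left(1 + \left(-5 + 1 \left(-4\right)\right)\right)^{2} = \left(1 - 9\right)^{2} = \left(-8\right)^{2} = 64$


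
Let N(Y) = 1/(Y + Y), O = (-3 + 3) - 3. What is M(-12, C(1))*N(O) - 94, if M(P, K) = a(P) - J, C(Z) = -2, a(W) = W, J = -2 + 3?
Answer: -551/6 ≈ -91.833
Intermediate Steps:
J = 1
O = -3 (O = 0 - 3 = -3)
N(Y) = 1/(2*Y)
M(P, K) = -1 + P (M(P, K) = P - 1*1 = P - 1 = -1 + P)
M(-12, C(1))*N(O) - 94 = (-1 - 12)*((½)/(-3)) - 94 = -13*(-1)/(2*3) - 94 = -13*(-⅙) - 94 = 13/6 - 94 = -551/6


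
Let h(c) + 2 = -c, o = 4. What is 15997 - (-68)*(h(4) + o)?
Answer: 15861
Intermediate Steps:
h(c) = -2 - c
15997 - (-68)*(h(4) + o) = 15997 - (-68)*((-2 - 1*4) + 4) = 15997 - (-68)*((-2 - 4) + 4) = 15997 - (-68)*(-6 + 4) = 15997 - (-68)*(-2) = 15997 - 1*136 = 15997 - 136 = 15861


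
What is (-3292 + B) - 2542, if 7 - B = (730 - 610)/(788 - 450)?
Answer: -984823/169 ≈ -5827.4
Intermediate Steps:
B = 1123/169 (B = 7 - (730 - 610)/(788 - 450) = 7 - 120/338 = 7 - 1*60/169 = 7 - 60/169 = 1123/169 ≈ 6.6450)
(-3292 + B) - 2542 = (-3292 + 1123/169) - 2542 = -555225/169 - 2542 = -984823/169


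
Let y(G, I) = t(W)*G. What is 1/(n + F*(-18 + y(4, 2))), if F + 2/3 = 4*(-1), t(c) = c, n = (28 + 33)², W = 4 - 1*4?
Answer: 1/3805 ≈ 0.00026281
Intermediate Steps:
W = 0 (W = 4 - 4 = 0)
n = 3721 (n = 61² = 3721)
F = -14/3 (F = -⅔ + 4*(-1) = -⅔ - 4 = -14/3 ≈ -4.6667)
y(G, I) = 0 (y(G, I) = 0*G = 0)
1/(n + F*(-18 + y(4, 2))) = 1/(3721 - 14*(-18 + 0)/3) = 1/(3721 - 14/3*(-18)) = 1/(3721 + 84) = 1/3805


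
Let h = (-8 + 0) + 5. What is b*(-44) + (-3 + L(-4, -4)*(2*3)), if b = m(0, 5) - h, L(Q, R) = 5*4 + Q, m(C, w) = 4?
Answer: -215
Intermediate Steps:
L(Q, R) = 20 + Q
h = -3 (h = -8 + 5 = -3)
b = 7 (b = 4 - 1*(-3) = 4 + 3 = 7)
b*(-44) + (-3 + L(-4, -4)*(2*3)) = 7*(-44) + (-3 + (20 - 4)*(2*3)) = -308 + (-3 + 16*6) = -308 + (-3 + 96) = -308 + 93 = -215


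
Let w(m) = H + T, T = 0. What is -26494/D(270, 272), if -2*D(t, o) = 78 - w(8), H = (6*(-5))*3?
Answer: 13247/42 ≈ 315.40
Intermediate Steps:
H = -90 (H = -30*3 = -90)
w(m) = -90 (w(m) = -90 + 0 = -90)
D(t, o) = -84 (D(t, o) = -(78 - 1*(-90))/2 = -(78 + 90)/2 = -1/2*168 = -84)
-26494/D(270, 272) = -26494/(-84) = -26494*(-1/84) = 13247/42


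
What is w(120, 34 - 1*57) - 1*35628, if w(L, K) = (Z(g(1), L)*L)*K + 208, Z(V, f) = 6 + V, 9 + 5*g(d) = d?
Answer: -47564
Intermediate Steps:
g(d) = -9/5 + d/5
w(L, K) = 208 + 22*K*L/5 (w(L, K) = ((6 + (-9/5 + (1/5)*1))*L)*K + 208 = ((6 + (-9/5 + 1/5))*L)*K + 208 = ((6 - 8/5)*L)*K + 208 = (22*L/5)*K + 208 = 22*K*L/5 + 208 = 208 + 22*K*L/5)
w(120, 34 - 1*57) - 1*35628 = (208 + (22/5)*(34 - 1*57)*120) - 1*35628 = (208 + (22/5)*(34 - 57)*120) - 35628 = (208 + (22/5)*(-23)*120) - 35628 = (208 - 12144) - 35628 = -11936 - 35628 = -47564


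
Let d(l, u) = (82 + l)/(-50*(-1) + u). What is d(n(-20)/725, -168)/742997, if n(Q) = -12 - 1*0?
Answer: -29719/31781696675 ≈ -9.3510e-7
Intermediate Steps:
n(Q) = -12 (n(Q) = -12 + 0 = -12)
d(l, u) = (82 + l)/(50 + u)
d(n(-20)/725, -168)/742997 = ((82 - 12/725)/(50 - 168))/742997 = ((82 - 12*1/725)/(-118))*(1/742997) = -(82 - 12/725)/118*(1/742997) = -1/118*59438/725*(1/742997) = -29719/42775*1/742997 = -29719/31781696675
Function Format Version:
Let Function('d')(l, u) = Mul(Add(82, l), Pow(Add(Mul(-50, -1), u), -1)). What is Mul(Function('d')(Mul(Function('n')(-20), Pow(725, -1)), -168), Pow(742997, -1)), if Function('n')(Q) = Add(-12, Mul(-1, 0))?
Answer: Rational(-29719, 31781696675) ≈ -9.3510e-7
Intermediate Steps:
Function('n')(Q) = -12 (Function('n')(Q) = Add(-12, 0) = -12)
Function('d')(l, u) = Mul(Pow(Add(50, u), -1), Add(82, l)) (Function('d')(l, u) = Mul(Add(82, l), Pow(Add(50, u), -1)) = Mul(Pow(Add(50, u), -1), Add(82, l)))
Mul(Function('d')(Mul(Function('n')(-20), Pow(725, -1)), -168), Pow(742997, -1)) = Mul(Mul(Pow(Add(50, -168), -1), Add(82, Mul(-12, Pow(725, -1)))), Pow(742997, -1)) = Mul(Mul(Pow(-118, -1), Add(82, Mul(-12, Rational(1, 725)))), Rational(1, 742997)) = Mul(Mul(Rational(-1, 118), Add(82, Rational(-12, 725))), Rational(1, 742997)) = Mul(Mul(Rational(-1, 118), Rational(59438, 725)), Rational(1, 742997)) = Mul(Rational(-29719, 42775), Rational(1, 742997)) = Rational(-29719, 31781696675)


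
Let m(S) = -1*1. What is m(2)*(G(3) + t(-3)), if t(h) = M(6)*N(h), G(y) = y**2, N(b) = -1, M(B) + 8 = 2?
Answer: -15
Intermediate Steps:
m(S) = -1
M(B) = -6 (M(B) = -8 + 2 = -6)
t(h) = 6 (t(h) = -6*(-1) = 6)
m(2)*(G(3) + t(-3)) = -(3**2 + 6) = -(9 + 6) = -1*15 = -15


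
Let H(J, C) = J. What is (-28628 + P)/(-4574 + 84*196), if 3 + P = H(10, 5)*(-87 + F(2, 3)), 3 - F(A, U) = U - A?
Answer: -29481/11890 ≈ -2.4795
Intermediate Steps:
F(A, U) = 3 + A - U (F(A, U) = 3 - (U - A) = 3 + (A - U) = 3 + A - U)
P = -853 (P = -3 + 10*(-87 + (3 + 2 - 1*3)) = -3 + 10*(-87 + (3 + 2 - 3)) = -3 + 10*(-87 + 2) = -3 + 10*(-85) = -3 - 850 = -853)
(-28628 + P)/(-4574 + 84*196) = (-28628 - 853)/(-4574 + 84*196) = -29481/(-4574 + 16464) = -29481/11890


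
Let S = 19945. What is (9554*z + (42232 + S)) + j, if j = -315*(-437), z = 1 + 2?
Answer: 228494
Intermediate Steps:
z = 3
j = 137655
(9554*z + (42232 + S)) + j = (9554*3 + (42232 + 19945)) + 137655 = (28662 + 62177) + 137655 = 90839 + 137655 = 228494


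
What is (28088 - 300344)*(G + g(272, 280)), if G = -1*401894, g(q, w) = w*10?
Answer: 108655736064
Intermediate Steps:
g(q, w) = 10*w
G = -401894
(28088 - 300344)*(G + g(272, 280)) = (28088 - 300344)*(-401894 + 10*280) = -272256*(-401894 + 2800) = -272256*(-399094) = 108655736064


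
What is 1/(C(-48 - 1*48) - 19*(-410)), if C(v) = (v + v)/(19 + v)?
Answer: 77/600022 ≈ 0.00012833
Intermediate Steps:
C(v) = 2*v/(19 + v) (C(v) = (2*v)/(19 + v) = 2*v/(19 + v))
1/(C(-48 - 1*48) - 19*(-410)) = 1/(2*(-48 - 1*48)/(19 + (-48 - 1*48)) - 19*(-410)) = 1/(2*(-48 - 48)/(19 + (-48 - 48)) + 7790) = 1/(2*(-96)/(19 - 96) + 7790) = 1/(2*(-96)/(-77) + 7790) = 1/(2*(-96)*(-1/77) + 7790) = 1/(192/77 + 7790) = 1/(600022/77) = 77/600022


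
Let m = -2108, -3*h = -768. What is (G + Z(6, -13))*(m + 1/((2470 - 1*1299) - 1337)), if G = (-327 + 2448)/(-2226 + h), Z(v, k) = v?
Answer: -3393961371/327020 ≈ -10378.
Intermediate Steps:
h = 256 (h = -⅓*(-768) = 256)
G = -2121/1970 (G = (-327 + 2448)/(-2226 + 256) = 2121/(-1970) = 2121*(-1/1970) = -2121/1970 ≈ -1.0766)
(G + Z(6, -13))*(m + 1/((2470 - 1*1299) - 1337)) = (-2121/1970 + 6)*(-2108 + 1/((2470 - 1*1299) - 1337)) = 9699*(-2108 + 1/((2470 - 1299) - 1337))/1970 = 9699*(-2108 + 1/(1171 - 1337))/1970 = 9699*(-2108 + 1/(-166))/1970 = 9699*(-2108 - 1/166)/1970 = (9699/1970)*(-349929/166) = -3393961371/327020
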